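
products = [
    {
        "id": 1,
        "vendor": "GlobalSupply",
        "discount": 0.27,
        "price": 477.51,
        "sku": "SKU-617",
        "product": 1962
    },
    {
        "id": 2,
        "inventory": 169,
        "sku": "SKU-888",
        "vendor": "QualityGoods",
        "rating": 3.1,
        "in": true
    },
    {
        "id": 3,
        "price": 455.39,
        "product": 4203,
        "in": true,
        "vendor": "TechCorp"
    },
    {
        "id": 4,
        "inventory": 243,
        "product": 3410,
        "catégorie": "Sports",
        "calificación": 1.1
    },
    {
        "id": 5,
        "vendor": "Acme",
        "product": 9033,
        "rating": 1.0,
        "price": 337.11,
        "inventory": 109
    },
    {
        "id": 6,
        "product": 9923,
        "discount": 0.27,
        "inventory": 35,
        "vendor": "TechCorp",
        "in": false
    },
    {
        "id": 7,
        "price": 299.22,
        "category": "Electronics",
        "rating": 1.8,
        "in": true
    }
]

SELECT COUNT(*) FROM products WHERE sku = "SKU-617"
1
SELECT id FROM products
[1, 2, 3, 4, 5, 6, 7]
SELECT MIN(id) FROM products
1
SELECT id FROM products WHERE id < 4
[1, 2, 3]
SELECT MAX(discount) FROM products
0.27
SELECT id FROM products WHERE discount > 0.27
[]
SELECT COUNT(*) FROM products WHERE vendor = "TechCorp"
2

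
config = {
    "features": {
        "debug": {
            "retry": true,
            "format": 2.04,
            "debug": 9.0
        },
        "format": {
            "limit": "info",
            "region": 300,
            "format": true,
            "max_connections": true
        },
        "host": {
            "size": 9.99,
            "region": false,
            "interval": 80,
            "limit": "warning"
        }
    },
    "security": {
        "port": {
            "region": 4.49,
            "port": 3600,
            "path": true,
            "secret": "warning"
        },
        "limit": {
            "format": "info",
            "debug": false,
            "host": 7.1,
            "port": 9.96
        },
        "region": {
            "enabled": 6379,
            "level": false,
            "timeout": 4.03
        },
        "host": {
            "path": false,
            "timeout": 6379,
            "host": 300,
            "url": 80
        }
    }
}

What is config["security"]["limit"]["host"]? 7.1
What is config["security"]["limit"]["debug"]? False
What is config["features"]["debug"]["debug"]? 9.0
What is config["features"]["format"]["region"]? 300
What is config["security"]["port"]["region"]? 4.49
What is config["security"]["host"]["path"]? False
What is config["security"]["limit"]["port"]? 9.96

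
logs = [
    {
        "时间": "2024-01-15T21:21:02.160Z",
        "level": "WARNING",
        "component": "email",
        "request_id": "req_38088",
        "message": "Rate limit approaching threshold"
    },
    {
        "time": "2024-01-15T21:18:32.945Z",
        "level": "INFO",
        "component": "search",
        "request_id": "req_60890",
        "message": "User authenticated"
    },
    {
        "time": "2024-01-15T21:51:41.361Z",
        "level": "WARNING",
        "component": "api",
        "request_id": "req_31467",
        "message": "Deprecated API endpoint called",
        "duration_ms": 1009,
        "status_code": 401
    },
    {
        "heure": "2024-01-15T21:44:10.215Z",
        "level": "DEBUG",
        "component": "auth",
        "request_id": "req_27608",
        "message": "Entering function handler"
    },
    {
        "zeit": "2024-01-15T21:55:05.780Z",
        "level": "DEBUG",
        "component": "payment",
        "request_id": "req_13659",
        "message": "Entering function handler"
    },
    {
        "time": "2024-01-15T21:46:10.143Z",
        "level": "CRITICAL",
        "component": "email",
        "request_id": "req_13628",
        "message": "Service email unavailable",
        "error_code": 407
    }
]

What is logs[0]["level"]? "WARNING"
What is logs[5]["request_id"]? "req_13628"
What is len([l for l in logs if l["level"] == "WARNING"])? 2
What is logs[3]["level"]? "DEBUG"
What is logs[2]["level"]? "WARNING"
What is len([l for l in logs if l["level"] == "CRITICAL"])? 1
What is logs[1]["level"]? "INFO"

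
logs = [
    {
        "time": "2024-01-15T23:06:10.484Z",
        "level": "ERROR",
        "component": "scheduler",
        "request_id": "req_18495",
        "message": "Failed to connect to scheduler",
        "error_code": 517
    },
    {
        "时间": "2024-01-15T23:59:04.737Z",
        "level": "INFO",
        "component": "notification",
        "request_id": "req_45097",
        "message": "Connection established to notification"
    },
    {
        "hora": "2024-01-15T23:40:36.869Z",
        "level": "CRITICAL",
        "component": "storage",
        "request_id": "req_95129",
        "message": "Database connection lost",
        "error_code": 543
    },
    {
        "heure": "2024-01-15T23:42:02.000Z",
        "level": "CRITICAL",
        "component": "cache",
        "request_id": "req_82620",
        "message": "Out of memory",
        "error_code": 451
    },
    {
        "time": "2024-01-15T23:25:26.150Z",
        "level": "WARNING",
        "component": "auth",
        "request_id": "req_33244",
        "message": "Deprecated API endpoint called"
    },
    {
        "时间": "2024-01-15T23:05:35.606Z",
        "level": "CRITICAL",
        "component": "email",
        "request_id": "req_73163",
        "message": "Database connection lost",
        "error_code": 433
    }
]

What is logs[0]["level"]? "ERROR"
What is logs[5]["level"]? "CRITICAL"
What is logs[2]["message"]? "Database connection lost"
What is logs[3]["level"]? "CRITICAL"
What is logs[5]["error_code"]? 433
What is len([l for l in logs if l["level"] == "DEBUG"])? 0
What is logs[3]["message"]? "Out of memory"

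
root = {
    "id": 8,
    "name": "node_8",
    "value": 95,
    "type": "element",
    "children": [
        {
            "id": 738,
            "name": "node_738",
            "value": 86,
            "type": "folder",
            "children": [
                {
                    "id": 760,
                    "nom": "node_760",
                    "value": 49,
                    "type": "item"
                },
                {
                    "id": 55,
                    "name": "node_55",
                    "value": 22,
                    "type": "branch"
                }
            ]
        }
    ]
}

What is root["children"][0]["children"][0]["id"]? 760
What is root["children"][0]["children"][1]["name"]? "node_55"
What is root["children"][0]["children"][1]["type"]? "branch"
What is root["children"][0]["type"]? "folder"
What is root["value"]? 95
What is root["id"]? 8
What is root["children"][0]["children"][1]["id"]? 55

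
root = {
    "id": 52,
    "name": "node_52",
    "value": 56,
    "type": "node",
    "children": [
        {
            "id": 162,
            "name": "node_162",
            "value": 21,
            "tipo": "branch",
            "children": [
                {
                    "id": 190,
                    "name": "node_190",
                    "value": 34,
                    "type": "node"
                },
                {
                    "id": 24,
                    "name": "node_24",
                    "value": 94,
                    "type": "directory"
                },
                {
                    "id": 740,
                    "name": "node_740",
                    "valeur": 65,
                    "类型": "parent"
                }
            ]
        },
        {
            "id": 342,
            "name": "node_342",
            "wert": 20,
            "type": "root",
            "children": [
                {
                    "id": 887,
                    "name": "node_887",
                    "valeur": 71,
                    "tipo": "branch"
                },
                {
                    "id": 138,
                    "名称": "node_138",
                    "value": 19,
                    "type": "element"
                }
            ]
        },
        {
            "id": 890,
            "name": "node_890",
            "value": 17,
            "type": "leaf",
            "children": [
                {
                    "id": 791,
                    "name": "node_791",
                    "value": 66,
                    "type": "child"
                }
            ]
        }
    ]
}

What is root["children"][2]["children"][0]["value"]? 66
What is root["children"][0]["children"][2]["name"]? "node_740"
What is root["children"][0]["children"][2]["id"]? 740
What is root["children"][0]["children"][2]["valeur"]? 65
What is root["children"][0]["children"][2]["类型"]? "parent"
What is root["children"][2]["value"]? 17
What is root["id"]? 52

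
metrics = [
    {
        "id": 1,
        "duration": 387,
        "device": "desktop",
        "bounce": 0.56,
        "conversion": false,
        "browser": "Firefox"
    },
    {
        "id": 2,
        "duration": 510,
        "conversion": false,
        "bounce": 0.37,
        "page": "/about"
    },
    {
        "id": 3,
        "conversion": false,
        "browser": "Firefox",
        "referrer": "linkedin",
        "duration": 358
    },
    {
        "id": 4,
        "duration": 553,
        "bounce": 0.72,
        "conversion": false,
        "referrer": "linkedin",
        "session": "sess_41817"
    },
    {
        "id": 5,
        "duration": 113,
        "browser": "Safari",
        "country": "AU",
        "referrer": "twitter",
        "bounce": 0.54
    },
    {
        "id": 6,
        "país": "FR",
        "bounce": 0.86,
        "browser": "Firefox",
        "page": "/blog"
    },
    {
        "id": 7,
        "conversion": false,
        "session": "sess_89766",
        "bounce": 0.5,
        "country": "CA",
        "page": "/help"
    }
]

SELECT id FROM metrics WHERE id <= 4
[1, 2, 3, 4]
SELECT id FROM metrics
[1, 2, 3, 4, 5, 6, 7]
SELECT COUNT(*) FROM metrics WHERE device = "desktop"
1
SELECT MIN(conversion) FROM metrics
False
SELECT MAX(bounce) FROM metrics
0.86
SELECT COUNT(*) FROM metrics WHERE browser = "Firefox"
3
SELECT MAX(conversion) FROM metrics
False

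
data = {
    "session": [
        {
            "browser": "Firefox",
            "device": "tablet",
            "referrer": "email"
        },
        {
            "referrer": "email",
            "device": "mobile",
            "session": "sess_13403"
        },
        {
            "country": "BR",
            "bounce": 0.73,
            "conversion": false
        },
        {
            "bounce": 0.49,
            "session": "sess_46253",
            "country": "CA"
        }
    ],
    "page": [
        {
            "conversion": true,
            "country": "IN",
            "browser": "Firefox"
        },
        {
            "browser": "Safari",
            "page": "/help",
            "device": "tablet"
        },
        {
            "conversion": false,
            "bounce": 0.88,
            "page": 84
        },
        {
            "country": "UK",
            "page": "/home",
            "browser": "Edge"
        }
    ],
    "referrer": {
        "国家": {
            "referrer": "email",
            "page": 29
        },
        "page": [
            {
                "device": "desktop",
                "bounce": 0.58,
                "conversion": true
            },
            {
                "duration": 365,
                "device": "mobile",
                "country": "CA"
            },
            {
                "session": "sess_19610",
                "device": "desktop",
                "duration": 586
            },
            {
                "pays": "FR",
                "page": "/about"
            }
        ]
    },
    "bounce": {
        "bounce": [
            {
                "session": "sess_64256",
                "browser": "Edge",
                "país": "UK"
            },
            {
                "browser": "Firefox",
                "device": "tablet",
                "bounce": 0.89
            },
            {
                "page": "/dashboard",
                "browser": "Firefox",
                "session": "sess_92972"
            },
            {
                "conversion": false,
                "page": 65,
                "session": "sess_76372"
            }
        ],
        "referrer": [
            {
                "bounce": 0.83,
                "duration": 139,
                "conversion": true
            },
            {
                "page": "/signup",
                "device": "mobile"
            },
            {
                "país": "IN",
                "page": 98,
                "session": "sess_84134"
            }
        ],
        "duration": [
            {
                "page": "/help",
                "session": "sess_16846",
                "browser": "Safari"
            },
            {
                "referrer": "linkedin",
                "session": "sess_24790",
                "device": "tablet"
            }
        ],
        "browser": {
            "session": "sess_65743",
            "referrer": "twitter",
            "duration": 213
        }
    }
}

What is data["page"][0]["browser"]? "Firefox"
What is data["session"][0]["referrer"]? "email"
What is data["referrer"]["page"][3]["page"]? "/about"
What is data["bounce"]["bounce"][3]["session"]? "sess_76372"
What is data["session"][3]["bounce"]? 0.49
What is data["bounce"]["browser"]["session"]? "sess_65743"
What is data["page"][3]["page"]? "/home"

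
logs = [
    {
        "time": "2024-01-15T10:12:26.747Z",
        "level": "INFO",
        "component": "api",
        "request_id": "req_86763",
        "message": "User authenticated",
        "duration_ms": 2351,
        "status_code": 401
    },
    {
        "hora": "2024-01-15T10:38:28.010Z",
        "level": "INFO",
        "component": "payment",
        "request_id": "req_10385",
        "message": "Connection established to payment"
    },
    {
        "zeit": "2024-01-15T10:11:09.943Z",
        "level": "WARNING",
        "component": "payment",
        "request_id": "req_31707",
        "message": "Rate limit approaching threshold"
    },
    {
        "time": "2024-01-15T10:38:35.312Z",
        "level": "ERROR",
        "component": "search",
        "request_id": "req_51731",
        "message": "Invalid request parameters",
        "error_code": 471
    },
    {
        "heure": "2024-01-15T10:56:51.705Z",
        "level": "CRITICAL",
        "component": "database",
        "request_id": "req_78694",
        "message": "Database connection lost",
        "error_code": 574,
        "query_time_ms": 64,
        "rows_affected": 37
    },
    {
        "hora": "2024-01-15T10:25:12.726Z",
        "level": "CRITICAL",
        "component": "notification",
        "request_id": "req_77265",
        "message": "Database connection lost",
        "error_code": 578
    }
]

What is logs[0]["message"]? "User authenticated"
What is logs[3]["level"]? "ERROR"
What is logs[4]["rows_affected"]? 37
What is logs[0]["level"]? "INFO"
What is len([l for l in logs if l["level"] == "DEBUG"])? 0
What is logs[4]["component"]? "database"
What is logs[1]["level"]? "INFO"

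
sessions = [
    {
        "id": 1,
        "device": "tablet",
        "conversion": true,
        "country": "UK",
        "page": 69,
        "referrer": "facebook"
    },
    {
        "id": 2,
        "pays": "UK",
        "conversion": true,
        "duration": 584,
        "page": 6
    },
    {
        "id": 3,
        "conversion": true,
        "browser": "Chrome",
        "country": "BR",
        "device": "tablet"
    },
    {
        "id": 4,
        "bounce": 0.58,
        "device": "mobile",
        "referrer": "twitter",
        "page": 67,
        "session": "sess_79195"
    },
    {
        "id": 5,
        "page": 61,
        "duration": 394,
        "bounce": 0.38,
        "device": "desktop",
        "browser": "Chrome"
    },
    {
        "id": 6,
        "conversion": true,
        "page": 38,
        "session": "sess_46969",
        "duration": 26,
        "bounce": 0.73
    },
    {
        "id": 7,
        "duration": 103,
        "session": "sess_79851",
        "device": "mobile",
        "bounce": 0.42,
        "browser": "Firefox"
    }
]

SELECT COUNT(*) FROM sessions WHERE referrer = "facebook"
1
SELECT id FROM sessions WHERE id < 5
[1, 2, 3, 4]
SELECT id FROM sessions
[1, 2, 3, 4, 5, 6, 7]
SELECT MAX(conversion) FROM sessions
True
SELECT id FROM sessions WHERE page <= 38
[2, 6]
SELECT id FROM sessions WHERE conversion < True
[]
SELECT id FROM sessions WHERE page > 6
[1, 4, 5, 6]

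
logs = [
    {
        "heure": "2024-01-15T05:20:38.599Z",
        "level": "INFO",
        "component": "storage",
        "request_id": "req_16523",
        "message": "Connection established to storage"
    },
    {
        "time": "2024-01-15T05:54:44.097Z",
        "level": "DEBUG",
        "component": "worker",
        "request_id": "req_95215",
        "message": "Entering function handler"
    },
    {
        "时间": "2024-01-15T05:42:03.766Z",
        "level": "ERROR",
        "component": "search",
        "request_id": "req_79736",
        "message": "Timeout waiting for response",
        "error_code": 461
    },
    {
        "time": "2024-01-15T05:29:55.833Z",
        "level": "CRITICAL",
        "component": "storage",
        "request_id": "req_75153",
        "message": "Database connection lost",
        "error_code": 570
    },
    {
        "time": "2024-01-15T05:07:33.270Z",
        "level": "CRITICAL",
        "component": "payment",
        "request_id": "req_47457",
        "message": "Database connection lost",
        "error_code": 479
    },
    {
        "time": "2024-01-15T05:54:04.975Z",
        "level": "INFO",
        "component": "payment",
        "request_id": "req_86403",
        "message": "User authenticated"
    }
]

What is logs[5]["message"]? "User authenticated"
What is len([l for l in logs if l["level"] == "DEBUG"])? 1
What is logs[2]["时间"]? "2024-01-15T05:42:03.766Z"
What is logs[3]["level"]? "CRITICAL"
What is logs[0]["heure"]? "2024-01-15T05:20:38.599Z"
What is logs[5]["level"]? "INFO"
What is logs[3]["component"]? "storage"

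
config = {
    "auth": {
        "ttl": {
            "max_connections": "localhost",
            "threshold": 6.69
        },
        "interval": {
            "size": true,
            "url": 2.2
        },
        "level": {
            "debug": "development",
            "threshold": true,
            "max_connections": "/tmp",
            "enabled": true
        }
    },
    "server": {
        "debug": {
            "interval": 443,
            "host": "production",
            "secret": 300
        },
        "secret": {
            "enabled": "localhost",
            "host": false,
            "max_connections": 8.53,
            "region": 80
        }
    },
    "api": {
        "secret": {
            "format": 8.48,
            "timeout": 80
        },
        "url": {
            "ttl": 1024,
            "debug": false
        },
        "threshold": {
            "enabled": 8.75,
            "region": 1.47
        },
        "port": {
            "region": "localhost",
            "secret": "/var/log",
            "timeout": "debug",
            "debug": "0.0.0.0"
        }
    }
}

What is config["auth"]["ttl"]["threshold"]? 6.69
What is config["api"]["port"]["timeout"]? "debug"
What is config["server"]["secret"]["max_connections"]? 8.53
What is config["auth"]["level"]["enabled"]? True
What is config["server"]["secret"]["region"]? 80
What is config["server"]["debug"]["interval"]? 443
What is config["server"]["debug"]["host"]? "production"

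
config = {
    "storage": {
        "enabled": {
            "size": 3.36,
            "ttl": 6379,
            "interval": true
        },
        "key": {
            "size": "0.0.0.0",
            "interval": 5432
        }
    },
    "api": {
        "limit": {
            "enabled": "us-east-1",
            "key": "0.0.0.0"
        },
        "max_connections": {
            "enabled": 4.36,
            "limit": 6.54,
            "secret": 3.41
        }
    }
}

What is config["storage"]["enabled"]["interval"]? True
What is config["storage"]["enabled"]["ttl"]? 6379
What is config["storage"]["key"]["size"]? "0.0.0.0"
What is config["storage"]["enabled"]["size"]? 3.36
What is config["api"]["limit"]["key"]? "0.0.0.0"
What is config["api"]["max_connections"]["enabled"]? 4.36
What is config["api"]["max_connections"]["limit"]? 6.54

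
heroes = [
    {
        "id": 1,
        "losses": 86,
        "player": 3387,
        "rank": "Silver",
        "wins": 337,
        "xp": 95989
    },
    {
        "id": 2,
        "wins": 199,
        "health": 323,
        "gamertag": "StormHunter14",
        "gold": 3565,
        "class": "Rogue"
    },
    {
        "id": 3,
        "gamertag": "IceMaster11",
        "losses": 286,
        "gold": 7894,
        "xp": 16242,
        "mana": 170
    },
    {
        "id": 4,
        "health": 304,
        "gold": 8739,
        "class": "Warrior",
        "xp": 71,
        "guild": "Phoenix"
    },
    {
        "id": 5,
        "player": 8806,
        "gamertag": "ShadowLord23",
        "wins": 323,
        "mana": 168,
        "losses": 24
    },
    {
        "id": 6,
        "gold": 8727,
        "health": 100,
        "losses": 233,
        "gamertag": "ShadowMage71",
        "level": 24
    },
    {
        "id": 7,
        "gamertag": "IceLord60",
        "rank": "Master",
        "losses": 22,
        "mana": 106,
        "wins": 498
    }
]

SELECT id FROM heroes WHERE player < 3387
[]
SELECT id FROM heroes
[1, 2, 3, 4, 5, 6, 7]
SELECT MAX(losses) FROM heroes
286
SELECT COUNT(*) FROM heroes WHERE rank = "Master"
1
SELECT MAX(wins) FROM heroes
498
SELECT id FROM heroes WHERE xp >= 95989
[1]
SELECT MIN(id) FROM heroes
1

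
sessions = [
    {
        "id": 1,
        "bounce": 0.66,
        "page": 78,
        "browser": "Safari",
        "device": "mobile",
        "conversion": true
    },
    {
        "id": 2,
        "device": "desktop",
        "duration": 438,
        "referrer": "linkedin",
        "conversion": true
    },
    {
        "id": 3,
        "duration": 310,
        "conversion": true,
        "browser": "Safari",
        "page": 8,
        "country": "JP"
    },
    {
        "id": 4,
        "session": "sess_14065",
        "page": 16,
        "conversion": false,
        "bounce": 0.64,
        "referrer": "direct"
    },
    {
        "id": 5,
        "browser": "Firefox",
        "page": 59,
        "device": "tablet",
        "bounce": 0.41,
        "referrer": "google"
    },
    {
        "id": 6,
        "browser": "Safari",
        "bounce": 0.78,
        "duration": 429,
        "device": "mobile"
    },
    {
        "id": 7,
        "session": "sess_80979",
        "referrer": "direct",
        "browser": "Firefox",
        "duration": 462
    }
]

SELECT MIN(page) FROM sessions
8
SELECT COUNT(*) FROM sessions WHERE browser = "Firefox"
2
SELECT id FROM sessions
[1, 2, 3, 4, 5, 6, 7]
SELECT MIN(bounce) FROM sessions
0.41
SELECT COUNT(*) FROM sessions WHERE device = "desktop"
1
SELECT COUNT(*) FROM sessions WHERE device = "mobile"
2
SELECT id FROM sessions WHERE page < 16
[3]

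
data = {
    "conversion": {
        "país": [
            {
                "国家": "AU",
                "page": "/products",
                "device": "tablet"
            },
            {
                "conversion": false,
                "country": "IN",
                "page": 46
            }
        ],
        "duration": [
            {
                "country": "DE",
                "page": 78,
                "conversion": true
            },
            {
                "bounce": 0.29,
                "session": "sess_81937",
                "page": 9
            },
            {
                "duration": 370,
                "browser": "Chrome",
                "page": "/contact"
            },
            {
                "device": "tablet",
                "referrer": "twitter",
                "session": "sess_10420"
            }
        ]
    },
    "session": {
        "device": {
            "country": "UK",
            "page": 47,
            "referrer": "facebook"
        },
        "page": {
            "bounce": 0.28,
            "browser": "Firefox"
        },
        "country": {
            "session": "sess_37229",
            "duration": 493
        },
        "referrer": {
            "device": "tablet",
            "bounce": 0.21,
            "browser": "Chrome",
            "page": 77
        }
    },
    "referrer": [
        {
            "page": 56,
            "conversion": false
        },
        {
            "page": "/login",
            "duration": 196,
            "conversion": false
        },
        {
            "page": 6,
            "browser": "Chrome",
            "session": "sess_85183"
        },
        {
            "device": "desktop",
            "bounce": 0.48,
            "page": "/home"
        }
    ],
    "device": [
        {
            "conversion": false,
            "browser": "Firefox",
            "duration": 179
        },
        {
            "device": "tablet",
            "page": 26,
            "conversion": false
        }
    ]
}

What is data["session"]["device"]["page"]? 47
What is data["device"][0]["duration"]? 179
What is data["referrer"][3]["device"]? "desktop"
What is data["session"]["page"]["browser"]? "Firefox"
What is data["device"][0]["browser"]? "Firefox"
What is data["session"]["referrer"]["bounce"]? 0.21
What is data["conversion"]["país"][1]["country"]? "IN"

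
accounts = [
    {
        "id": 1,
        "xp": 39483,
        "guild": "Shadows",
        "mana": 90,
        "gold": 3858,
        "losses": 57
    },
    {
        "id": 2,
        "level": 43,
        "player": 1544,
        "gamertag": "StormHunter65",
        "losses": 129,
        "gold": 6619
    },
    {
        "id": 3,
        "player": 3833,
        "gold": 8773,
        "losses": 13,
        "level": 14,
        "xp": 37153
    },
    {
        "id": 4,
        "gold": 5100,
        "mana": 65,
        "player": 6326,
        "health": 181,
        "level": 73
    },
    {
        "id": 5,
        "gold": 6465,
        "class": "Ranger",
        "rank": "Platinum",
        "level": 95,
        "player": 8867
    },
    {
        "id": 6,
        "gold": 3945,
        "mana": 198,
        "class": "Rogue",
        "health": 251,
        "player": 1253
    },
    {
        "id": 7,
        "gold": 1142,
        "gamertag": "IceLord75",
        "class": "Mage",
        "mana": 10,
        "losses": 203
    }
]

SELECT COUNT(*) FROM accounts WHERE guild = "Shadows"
1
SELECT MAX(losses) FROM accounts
203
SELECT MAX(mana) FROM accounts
198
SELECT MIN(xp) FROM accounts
37153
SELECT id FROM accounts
[1, 2, 3, 4, 5, 6, 7]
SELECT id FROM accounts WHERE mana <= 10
[7]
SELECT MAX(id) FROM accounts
7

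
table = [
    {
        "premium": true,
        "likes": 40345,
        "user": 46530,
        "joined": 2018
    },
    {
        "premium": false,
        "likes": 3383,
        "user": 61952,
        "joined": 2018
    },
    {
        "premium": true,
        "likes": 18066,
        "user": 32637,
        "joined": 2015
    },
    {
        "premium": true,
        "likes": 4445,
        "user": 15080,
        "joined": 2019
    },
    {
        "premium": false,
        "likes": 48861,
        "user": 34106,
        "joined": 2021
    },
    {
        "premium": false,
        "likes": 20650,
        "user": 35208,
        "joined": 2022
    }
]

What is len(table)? 6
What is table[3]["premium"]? True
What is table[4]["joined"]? 2021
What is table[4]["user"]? 34106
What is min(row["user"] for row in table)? 15080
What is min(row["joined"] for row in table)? 2015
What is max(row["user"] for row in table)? 61952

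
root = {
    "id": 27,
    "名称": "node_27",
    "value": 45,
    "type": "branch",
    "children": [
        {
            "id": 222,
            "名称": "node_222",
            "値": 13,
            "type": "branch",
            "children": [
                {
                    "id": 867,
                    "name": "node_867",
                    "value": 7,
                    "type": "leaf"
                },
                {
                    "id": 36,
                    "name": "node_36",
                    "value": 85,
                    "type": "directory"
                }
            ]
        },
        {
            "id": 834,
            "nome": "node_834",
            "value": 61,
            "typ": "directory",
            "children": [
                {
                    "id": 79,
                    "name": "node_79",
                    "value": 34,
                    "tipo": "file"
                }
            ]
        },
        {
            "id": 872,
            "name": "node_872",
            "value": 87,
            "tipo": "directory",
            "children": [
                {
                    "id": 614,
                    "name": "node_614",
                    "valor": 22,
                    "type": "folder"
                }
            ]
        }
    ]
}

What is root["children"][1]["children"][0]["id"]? 79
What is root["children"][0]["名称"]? "node_222"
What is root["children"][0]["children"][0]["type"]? "leaf"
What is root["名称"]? "node_27"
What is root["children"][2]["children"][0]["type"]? "folder"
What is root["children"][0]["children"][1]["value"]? 85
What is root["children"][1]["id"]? 834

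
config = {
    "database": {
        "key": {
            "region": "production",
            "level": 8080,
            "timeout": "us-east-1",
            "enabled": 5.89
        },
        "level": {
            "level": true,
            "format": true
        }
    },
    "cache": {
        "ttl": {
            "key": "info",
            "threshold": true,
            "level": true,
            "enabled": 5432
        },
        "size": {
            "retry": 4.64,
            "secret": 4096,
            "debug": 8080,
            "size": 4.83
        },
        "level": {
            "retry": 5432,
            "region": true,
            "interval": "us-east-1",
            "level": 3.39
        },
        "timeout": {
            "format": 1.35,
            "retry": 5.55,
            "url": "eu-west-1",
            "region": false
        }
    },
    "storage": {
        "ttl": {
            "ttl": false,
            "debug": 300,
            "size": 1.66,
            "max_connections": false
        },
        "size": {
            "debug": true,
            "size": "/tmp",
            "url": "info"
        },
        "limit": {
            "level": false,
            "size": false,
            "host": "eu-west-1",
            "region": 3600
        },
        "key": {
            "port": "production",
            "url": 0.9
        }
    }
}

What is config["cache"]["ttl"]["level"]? True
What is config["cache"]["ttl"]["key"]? "info"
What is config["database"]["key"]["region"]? "production"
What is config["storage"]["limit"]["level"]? False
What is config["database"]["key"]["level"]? 8080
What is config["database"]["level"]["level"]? True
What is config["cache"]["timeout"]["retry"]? 5.55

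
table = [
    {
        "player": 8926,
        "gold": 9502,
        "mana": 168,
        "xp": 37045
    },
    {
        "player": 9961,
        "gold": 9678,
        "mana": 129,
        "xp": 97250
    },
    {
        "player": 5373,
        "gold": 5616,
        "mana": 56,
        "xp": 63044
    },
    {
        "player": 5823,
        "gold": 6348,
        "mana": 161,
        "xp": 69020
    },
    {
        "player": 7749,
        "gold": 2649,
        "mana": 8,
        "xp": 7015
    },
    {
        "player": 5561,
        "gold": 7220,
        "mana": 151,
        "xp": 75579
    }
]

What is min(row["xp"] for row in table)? 7015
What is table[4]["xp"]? 7015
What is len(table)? 6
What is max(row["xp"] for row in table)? 97250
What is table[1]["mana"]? 129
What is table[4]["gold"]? 2649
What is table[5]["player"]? 5561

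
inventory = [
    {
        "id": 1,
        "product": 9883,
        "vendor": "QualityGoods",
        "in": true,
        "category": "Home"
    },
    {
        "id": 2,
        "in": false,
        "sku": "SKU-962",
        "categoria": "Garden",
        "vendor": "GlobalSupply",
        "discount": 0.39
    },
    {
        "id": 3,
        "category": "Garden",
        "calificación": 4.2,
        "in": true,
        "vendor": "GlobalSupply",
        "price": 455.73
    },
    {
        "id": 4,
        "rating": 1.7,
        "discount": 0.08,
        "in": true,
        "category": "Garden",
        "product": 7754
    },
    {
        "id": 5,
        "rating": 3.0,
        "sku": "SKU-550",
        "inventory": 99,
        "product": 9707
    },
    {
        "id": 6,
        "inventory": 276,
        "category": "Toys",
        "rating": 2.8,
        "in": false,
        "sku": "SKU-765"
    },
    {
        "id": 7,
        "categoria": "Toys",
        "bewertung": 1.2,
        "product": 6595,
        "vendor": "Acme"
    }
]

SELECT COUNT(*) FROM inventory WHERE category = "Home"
1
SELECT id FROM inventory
[1, 2, 3, 4, 5, 6, 7]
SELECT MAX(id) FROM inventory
7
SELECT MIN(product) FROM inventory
6595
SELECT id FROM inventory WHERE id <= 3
[1, 2, 3]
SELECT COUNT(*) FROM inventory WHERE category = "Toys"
1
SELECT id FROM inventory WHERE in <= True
[1, 2, 3, 4, 6]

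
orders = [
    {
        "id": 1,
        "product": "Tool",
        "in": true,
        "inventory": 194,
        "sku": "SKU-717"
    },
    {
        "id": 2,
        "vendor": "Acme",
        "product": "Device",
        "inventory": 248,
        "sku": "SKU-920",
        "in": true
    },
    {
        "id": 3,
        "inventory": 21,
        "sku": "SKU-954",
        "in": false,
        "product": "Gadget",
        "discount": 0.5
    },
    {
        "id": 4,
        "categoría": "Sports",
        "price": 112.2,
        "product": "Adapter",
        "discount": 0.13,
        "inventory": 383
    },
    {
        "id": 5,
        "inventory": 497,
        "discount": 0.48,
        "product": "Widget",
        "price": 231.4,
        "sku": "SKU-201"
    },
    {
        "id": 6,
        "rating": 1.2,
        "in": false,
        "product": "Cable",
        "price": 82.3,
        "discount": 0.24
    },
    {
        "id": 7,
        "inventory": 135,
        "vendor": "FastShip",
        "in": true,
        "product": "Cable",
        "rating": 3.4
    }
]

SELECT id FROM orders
[1, 2, 3, 4, 5, 6, 7]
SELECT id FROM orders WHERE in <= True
[1, 2, 3, 6, 7]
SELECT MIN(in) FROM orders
False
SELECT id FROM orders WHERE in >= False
[1, 2, 3, 6, 7]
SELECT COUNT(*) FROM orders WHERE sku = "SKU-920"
1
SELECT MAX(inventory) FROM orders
497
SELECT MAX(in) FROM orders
True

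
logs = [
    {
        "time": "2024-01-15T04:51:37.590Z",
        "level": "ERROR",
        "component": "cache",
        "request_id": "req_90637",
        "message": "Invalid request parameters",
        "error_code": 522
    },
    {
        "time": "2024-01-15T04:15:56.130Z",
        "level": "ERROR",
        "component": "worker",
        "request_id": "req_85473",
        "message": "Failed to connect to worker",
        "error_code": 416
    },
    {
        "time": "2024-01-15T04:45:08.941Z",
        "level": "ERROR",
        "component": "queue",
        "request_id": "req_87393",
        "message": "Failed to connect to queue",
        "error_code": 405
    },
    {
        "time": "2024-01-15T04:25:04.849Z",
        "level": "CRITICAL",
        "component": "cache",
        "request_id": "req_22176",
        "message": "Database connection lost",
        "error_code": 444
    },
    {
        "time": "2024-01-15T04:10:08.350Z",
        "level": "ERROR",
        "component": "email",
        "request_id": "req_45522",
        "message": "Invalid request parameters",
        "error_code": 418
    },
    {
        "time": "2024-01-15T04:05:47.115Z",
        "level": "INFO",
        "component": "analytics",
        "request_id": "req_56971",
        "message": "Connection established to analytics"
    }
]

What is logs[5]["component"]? "analytics"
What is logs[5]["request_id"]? "req_56971"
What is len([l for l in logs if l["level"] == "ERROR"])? 4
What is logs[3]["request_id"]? "req_22176"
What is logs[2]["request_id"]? "req_87393"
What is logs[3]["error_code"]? 444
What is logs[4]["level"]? "ERROR"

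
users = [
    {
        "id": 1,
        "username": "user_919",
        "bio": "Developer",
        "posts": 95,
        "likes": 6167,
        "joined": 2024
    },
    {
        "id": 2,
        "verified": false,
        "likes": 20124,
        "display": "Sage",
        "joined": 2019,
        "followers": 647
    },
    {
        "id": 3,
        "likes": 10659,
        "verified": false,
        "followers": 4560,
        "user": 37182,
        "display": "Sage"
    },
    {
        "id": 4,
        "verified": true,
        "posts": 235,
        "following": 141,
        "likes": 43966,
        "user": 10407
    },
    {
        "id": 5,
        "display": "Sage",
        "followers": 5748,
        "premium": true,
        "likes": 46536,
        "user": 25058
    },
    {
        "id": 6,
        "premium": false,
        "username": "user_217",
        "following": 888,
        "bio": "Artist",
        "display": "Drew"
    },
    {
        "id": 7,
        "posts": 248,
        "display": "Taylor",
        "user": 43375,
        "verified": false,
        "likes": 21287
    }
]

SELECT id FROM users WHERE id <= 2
[1, 2]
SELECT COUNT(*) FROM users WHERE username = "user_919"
1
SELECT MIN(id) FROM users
1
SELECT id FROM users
[1, 2, 3, 4, 5, 6, 7]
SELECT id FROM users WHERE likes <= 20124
[1, 2, 3]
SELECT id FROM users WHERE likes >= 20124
[2, 4, 5, 7]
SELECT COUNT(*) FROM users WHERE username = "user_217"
1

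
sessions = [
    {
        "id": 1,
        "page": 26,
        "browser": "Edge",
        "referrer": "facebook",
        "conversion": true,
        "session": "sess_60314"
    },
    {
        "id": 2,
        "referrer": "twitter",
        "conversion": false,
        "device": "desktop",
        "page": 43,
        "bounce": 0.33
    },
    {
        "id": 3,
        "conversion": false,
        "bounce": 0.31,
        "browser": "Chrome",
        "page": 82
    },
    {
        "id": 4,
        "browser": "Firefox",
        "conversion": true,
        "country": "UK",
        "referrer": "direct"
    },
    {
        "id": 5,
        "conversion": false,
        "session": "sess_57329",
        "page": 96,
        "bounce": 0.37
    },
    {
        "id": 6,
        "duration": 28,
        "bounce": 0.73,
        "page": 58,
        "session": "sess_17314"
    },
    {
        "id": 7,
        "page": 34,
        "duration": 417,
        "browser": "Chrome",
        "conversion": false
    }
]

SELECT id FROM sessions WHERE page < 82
[1, 2, 6, 7]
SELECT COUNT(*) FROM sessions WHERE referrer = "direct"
1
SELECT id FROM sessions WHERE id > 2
[3, 4, 5, 6, 7]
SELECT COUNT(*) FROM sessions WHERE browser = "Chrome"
2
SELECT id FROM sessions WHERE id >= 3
[3, 4, 5, 6, 7]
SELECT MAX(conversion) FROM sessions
True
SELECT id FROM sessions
[1, 2, 3, 4, 5, 6, 7]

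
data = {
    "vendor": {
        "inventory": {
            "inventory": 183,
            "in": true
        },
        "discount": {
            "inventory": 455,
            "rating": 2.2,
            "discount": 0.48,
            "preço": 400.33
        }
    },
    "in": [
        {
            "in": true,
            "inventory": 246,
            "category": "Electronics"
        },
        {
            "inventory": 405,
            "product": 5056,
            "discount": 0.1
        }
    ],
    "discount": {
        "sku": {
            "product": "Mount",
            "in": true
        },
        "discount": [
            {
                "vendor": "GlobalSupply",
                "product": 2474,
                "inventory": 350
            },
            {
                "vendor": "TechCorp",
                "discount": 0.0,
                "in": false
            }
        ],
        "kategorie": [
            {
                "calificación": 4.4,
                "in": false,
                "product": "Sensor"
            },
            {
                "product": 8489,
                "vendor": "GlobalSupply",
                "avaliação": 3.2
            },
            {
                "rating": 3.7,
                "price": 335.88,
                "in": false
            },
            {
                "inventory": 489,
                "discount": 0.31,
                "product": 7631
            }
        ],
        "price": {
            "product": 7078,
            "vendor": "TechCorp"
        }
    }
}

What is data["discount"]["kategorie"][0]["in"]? False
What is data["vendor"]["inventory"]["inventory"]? 183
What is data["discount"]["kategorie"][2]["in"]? False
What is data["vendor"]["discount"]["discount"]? 0.48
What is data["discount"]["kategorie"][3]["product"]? 7631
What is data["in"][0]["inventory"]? 246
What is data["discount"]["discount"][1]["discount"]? 0.0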